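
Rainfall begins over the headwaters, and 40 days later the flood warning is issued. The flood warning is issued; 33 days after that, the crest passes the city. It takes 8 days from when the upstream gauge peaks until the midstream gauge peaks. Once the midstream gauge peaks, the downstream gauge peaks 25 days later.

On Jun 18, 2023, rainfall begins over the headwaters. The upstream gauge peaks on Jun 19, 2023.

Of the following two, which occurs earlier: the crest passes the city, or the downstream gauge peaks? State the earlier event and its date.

Rainfall begins over the headwaters: Jun 18, 2023.
The flood warning is issued: Jun 18, 2023 + 40 days = Jul 28, 2023.
The crest passes the city: Jul 28, 2023 + 33 days = Aug 30, 2023.
The upstream gauge peaks: Jun 19, 2023.
The midstream gauge peaks: Jun 19, 2023 + 8 days = Jun 27, 2023.
The downstream gauge peaks: Jun 27, 2023 + 25 days = Jul 22, 2023.
Comparing: the crest passes the city on Aug 30, 2023 vs the downstream gauge peaks on Jul 22, 2023. Earlier: the downstream gauge peaks.

The downstream gauge peaks — Jul 22, 2023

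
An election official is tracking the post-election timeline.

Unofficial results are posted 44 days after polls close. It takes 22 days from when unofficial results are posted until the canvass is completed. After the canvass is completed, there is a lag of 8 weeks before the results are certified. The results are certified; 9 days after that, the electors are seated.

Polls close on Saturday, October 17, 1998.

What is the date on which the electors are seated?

Polls close: Oct 17, 1998.
Unofficial results are posted: Oct 17, 1998 + 44 days = Nov 30, 1998.
The canvass is completed: Nov 30, 1998 + 22 days = Dec 22, 1998.
The results are certified: Dec 22, 1998 + 8 weeks = Feb 16, 1999.
The electors are seated: Feb 16, 1999 + 9 days = Feb 25, 1999.

Thursday, February 25, 1999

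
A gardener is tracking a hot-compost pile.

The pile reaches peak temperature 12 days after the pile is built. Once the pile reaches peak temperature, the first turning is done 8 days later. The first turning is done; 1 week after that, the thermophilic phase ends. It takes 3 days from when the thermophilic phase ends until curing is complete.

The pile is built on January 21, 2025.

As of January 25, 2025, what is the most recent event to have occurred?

The pile is built: Jan 21, 2025.
The pile reaches peak temperature: Jan 21, 2025 + 12 days = Feb 2, 2025.
The first turning is done: Feb 2, 2025 + 8 days = Feb 10, 2025.
The thermophilic phase ends: Feb 10, 2025 + 1 week = Feb 17, 2025.
Curing is complete: Feb 17, 2025 + 3 days = Feb 20, 2025.
Jan 25, 2025 falls between when the pile is built (Jan 21, 2025) and when the pile reaches peak temperature (Feb 2, 2025).

The pile is built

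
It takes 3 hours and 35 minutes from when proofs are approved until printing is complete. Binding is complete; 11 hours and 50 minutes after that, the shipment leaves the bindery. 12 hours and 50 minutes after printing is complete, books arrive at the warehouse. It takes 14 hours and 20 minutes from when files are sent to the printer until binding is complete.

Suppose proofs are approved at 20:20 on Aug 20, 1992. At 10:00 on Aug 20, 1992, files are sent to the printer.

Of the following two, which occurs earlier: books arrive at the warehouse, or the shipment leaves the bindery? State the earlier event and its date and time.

The shipment leaves the bindery — 12:10 on Aug 21, 1992

Proofs are approved: 20:20 Aug 20, 1992.
Printing is complete: 20:20 Aug 20, 1992 + 3h35m = 23:55 Aug 20, 1992.
Books arrive at the warehouse: 23:55 Aug 20, 1992 + 12h50m = 12:45 Aug 21, 1992.
Files are sent to the printer: 10:00 Aug 20, 1992.
Binding is complete: 10:00 Aug 20, 1992 + 14h20m = 00:20 Aug 21, 1992.
The shipment leaves the bindery: 00:20 Aug 21, 1992 + 11h50m = 12:10 Aug 21, 1992.
Comparing: books arrive at the warehouse at 12:45 Aug 21, 1992 vs the shipment leaves the bindery at 12:10 Aug 21, 1992. Earlier: the shipment leaves the bindery.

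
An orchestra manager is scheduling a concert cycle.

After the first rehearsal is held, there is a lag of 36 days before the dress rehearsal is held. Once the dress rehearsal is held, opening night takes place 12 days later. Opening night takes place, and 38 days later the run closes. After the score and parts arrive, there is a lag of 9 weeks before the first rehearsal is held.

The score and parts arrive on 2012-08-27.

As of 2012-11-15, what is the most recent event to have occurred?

The first rehearsal is held

The score and parts arrive: Aug 27, 2012.
The first rehearsal is held: Aug 27, 2012 + 9 weeks = Oct 29, 2012.
The dress rehearsal is held: Oct 29, 2012 + 36 days = Dec 4, 2012.
Opening night takes place: Dec 4, 2012 + 12 days = Dec 16, 2012.
The run closes: Dec 16, 2012 + 38 days = Jan 23, 2013.
Nov 15, 2012 falls between when the first rehearsal is held (Oct 29, 2012) and when the dress rehearsal is held (Dec 4, 2012).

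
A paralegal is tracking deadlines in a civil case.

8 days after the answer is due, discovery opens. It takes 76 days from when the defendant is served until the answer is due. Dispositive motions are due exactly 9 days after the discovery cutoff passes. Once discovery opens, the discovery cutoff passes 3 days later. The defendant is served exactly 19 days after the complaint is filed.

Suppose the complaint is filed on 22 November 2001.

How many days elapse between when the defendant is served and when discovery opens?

84 days

Causal path: the defendant is served → the answer is due → discovery opens.
Total delay along the path: 76 + 8 = 84 days.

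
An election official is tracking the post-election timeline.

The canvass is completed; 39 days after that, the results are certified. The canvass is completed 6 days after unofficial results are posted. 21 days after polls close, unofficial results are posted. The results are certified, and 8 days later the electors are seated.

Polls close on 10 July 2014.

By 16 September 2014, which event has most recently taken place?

The results are certified

Polls close: Jul 10, 2014.
Unofficial results are posted: Jul 10, 2014 + 21 days = Jul 31, 2014.
The canvass is completed: Jul 31, 2014 + 6 days = Aug 6, 2014.
The results are certified: Aug 6, 2014 + 39 days = Sep 14, 2014.
The electors are seated: Sep 14, 2014 + 8 days = Sep 22, 2014.
Sep 16, 2014 falls between when the results are certified (Sep 14, 2014) and when the electors are seated (Sep 22, 2014).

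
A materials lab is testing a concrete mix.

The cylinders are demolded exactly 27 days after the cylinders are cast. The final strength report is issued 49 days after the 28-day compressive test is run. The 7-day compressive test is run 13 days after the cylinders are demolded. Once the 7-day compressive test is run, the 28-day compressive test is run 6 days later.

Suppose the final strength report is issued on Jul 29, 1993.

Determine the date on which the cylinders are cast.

The final strength report is issued: Jul 29, 1993.
The 28-day compressive test is run: Jul 29, 1993 − 49 days = Jun 10, 1993.
The 7-day compressive test is run: Jun 10, 1993 − 6 days = Jun 4, 1993.
The cylinders are demolded: Jun 4, 1993 − 13 days = May 22, 1993.
The cylinders are cast: May 22, 1993 − 27 days = Apr 25, 1993.

Apr 25, 1993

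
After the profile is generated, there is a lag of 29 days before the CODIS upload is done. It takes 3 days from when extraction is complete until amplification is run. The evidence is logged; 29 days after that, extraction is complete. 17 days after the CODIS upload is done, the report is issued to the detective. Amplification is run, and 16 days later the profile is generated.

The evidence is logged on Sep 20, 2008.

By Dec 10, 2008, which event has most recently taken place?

The CODIS upload is done

The evidence is logged: Sep 20, 2008.
Extraction is complete: Sep 20, 2008 + 29 days = Oct 19, 2008.
Amplification is run: Oct 19, 2008 + 3 days = Oct 22, 2008.
The profile is generated: Oct 22, 2008 + 16 days = Nov 7, 2008.
The CODIS upload is done: Nov 7, 2008 + 29 days = Dec 6, 2008.
The report is issued to the detective: Dec 6, 2008 + 17 days = Dec 23, 2008.
Dec 10, 2008 falls between when the CODIS upload is done (Dec 6, 2008) and when the report is issued to the detective (Dec 23, 2008).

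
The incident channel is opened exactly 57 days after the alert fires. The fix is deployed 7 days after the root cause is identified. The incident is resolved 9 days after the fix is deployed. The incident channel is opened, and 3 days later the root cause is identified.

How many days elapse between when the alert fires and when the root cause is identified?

Causal path: the alert fires → the incident channel is opened → the root cause is identified.
Total delay along the path: 57 + 3 = 60 days.

60 days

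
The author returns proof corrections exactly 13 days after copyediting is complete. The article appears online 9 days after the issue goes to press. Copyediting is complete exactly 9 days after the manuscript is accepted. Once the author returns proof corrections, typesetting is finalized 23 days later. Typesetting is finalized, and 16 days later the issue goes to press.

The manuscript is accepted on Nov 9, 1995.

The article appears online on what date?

Jan 18, 1996

The manuscript is accepted: Nov 9, 1995.
Copyediting is complete: Nov 9, 1995 + 9 days = Nov 18, 1995.
The author returns proof corrections: Nov 18, 1995 + 13 days = Dec 1, 1995.
Typesetting is finalized: Dec 1, 1995 + 23 days = Dec 24, 1995.
The issue goes to press: Dec 24, 1995 + 16 days = Jan 9, 1996.
The article appears online: Jan 9, 1996 + 9 days = Jan 18, 1996.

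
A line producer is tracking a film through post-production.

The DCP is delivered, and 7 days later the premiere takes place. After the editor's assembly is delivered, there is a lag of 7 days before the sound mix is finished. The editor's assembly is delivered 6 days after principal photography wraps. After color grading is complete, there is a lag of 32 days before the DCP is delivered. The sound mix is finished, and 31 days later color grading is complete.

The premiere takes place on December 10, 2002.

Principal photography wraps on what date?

September 18, 2002

The premiere takes place: Dec 10, 2002.
The DCP is delivered: Dec 10, 2002 − 7 days = Dec 3, 2002.
Color grading is complete: Dec 3, 2002 − 32 days = Nov 1, 2002.
The sound mix is finished: Nov 1, 2002 − 31 days = Oct 1, 2002.
The editor's assembly is delivered: Oct 1, 2002 − 7 days = Sep 24, 2002.
Principal photography wraps: Sep 24, 2002 − 6 days = Sep 18, 2002.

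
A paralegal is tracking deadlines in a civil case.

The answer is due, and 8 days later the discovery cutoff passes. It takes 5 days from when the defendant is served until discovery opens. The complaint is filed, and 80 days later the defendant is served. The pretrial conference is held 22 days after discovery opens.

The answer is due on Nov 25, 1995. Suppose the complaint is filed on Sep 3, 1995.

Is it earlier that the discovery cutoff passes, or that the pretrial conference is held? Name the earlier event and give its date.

The answer is due: Nov 25, 1995.
The discovery cutoff passes: Nov 25, 1995 + 8 days = Dec 3, 1995.
The complaint is filed: Sep 3, 1995.
The defendant is served: Sep 3, 1995 + 80 days = Nov 22, 1995.
Discovery opens: Nov 22, 1995 + 5 days = Nov 27, 1995.
The pretrial conference is held: Nov 27, 1995 + 22 days = Dec 19, 1995.
Comparing: the discovery cutoff passes on Dec 3, 1995 vs the pretrial conference is held on Dec 19, 1995. Earlier: the discovery cutoff passes.

The discovery cutoff passes — Dec 3, 1995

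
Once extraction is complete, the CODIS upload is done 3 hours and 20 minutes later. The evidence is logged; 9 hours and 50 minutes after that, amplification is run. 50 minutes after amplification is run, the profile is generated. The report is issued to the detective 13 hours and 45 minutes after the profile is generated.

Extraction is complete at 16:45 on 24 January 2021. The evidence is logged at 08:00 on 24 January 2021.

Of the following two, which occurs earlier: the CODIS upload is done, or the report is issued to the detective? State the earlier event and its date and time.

Extraction is complete: 16:45 Jan 24, 2021.
The CODIS upload is done: 16:45 Jan 24, 2021 + 3h20m = 20:05 Jan 24, 2021.
The evidence is logged: 08:00 Jan 24, 2021.
Amplification is run: 08:00 Jan 24, 2021 + 9h50m = 17:50 Jan 24, 2021.
The profile is generated: 17:50 Jan 24, 2021 + 50m = 18:40 Jan 24, 2021.
The report is issued to the detective: 18:40 Jan 24, 2021 + 13h45m = 08:25 Jan 25, 2021.
Comparing: the CODIS upload is done at 20:05 Jan 24, 2021 vs the report is issued to the detective at 08:25 Jan 25, 2021. Earlier: the CODIS upload is done.

The CODIS upload is done — 20:05 on 24 January 2021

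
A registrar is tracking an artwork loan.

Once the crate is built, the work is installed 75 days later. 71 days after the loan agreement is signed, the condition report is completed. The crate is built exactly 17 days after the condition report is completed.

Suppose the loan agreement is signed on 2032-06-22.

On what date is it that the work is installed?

The loan agreement is signed: Jun 22, 2032.
The condition report is completed: Jun 22, 2032 + 71 days = Sep 1, 2032.
The crate is built: Sep 1, 2032 + 17 days = Sep 18, 2032.
The work is installed: Sep 18, 2032 + 75 days = Dec 2, 2032.

2032-12-02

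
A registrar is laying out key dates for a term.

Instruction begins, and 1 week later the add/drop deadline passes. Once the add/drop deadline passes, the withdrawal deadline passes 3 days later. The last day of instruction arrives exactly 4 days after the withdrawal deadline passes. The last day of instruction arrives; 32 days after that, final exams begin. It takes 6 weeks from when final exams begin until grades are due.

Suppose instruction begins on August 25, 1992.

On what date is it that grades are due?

Instruction begins: Aug 25, 1992.
The add/drop deadline passes: Aug 25, 1992 + 1 week = Sep 1, 1992.
The withdrawal deadline passes: Sep 1, 1992 + 3 days = Sep 4, 1992.
The last day of instruction arrives: Sep 4, 1992 + 4 days = Sep 8, 1992.
Final exams begin: Sep 8, 1992 + 32 days = Oct 10, 1992.
Grades are due: Oct 10, 1992 + 6 weeks = Nov 21, 1992.

November 21, 1992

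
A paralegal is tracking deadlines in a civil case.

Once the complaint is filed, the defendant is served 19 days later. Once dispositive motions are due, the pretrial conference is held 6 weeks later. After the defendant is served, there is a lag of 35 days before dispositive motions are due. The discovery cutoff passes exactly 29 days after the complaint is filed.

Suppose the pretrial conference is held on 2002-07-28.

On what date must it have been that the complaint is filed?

The pretrial conference is held: Jul 28, 2002.
Dispositive motions are due: Jul 28, 2002 − 6 weeks = Jun 16, 2002.
The defendant is served: Jun 16, 2002 − 35 days = May 12, 2002.
The complaint is filed: May 12, 2002 − 19 days = Apr 23, 2002.

2002-04-23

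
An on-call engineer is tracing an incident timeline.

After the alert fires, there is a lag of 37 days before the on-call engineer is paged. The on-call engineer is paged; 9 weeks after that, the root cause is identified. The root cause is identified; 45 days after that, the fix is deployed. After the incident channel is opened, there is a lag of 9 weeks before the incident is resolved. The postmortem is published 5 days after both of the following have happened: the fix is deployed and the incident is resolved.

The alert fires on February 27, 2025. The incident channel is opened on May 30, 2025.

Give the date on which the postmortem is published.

The alert fires: Feb 27, 2025.
The on-call engineer is paged: Feb 27, 2025 + 37 days = Apr 5, 2025.
The root cause is identified: Apr 5, 2025 + 9 weeks = Jun 7, 2025.
The fix is deployed: Jun 7, 2025 + 45 days = Jul 22, 2025.
The incident channel is opened: May 30, 2025.
The incident is resolved: May 30, 2025 + 9 weeks = Aug 1, 2025.
Both prerequisites met — the fix is deployed (Jul 22, 2025), the incident is resolved (Aug 1, 2025); the later is Aug 1, 2025.
The postmortem is published: Aug 1, 2025 + 5 days = Aug 6, 2025.

August 6, 2025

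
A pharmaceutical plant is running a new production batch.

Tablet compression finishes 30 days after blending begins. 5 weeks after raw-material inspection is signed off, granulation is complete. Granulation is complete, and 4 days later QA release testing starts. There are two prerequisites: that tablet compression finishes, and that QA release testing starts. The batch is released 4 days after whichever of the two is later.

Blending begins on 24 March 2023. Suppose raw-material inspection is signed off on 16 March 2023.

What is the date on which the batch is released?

28 April 2023

Blending begins: Mar 24, 2023.
Tablet compression finishes: Mar 24, 2023 + 30 days = Apr 23, 2023.
Raw-material inspection is signed off: Mar 16, 2023.
Granulation is complete: Mar 16, 2023 + 5 weeks = Apr 20, 2023.
QA release testing starts: Apr 20, 2023 + 4 days = Apr 24, 2023.
Both prerequisites met — tablet compression finishes (Apr 23, 2023), QA release testing starts (Apr 24, 2023); the later is Apr 24, 2023.
The batch is released: Apr 24, 2023 + 4 days = Apr 28, 2023.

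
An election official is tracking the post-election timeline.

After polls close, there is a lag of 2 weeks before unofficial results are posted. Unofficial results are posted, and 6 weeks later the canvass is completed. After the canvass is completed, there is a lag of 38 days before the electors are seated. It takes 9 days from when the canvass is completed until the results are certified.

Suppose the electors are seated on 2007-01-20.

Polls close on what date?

2006-10-18

The electors are seated: Jan 20, 2007.
The canvass is completed: Jan 20, 2007 − 38 days = Dec 13, 2006.
Unofficial results are posted: Dec 13, 2006 − 6 weeks = Nov 1, 2006.
Polls close: Nov 1, 2006 − 2 weeks = Oct 18, 2006.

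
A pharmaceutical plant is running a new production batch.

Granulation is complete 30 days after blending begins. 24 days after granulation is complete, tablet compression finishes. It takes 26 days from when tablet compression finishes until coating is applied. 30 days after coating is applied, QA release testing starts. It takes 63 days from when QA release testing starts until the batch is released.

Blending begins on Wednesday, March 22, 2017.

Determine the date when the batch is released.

Blending begins: Mar 22, 2017.
Granulation is complete: Mar 22, 2017 + 30 days = Apr 21, 2017.
Tablet compression finishes: Apr 21, 2017 + 24 days = May 15, 2017.
Coating is applied: May 15, 2017 + 26 days = Jun 10, 2017.
QA release testing starts: Jun 10, 2017 + 30 days = Jul 10, 2017.
The batch is released: Jul 10, 2017 + 63 days = Sep 11, 2017.

Monday, September 11, 2017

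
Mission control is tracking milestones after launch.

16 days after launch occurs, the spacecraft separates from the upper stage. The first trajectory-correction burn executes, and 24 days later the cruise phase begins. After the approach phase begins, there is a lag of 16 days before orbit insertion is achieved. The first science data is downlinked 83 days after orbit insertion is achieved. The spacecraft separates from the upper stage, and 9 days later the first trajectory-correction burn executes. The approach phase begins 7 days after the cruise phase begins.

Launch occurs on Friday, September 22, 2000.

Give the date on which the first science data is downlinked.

Saturday, February 24, 2001

Launch occurs: Sep 22, 2000.
The spacecraft separates from the upper stage: Sep 22, 2000 + 16 days = Oct 8, 2000.
The first trajectory-correction burn executes: Oct 8, 2000 + 9 days = Oct 17, 2000.
The cruise phase begins: Oct 17, 2000 + 24 days = Nov 10, 2000.
The approach phase begins: Nov 10, 2000 + 7 days = Nov 17, 2000.
Orbit insertion is achieved: Nov 17, 2000 + 16 days = Dec 3, 2000.
The first science data is downlinked: Dec 3, 2000 + 83 days = Feb 24, 2001.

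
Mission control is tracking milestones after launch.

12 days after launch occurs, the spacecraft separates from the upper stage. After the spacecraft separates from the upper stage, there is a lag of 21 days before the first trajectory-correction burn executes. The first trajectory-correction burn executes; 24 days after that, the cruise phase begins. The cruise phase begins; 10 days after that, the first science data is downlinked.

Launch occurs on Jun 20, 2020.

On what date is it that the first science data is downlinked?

Aug 26, 2020

Launch occurs: Jun 20, 2020.
The spacecraft separates from the upper stage: Jun 20, 2020 + 12 days = Jul 2, 2020.
The first trajectory-correction burn executes: Jul 2, 2020 + 21 days = Jul 23, 2020.
The cruise phase begins: Jul 23, 2020 + 24 days = Aug 16, 2020.
The first science data is downlinked: Aug 16, 2020 + 10 days = Aug 26, 2020.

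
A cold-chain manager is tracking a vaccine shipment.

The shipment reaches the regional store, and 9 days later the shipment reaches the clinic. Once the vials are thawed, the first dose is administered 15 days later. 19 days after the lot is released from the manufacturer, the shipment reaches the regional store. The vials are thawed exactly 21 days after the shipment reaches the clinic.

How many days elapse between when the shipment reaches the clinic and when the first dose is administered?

36 days

Causal path: the shipment reaches the clinic → the vials are thawed → the first dose is administered.
Total delay along the path: 21 + 15 = 36 days.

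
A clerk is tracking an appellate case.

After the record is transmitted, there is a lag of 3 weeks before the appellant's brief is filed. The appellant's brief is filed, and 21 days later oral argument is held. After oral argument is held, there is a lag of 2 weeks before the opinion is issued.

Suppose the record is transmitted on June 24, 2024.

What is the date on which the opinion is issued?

The record is transmitted: Jun 24, 2024.
The appellant's brief is filed: Jun 24, 2024 + 3 weeks = Jul 15, 2024.
Oral argument is held: Jul 15, 2024 + 21 days = Aug 5, 2024.
The opinion is issued: Aug 5, 2024 + 2 weeks = Aug 19, 2024.

August 19, 2024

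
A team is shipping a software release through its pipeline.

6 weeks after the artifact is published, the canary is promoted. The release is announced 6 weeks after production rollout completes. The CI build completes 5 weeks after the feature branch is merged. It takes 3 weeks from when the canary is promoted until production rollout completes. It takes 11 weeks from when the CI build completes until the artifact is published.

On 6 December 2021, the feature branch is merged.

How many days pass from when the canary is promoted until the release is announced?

Causal path: the canary is promoted → production rollout completes → the release is announced.
Total delay along the path: 3 + 6 weeks = 9 weeks = 63 days.

63 days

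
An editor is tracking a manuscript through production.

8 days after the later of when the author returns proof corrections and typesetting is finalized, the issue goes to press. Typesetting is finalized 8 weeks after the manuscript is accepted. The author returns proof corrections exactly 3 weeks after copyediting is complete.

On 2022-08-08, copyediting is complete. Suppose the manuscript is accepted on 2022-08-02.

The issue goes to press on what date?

2022-10-05

Copyediting is complete: Aug 8, 2022.
The author returns proof corrections: Aug 8, 2022 + 3 weeks = Aug 29, 2022.
The manuscript is accepted: Aug 2, 2022.
Typesetting is finalized: Aug 2, 2022 + 8 weeks = Sep 27, 2022.
Both prerequisites met — the author returns proof corrections (Aug 29, 2022), typesetting is finalized (Sep 27, 2022); the later is Sep 27, 2022.
The issue goes to press: Sep 27, 2022 + 8 days = Oct 5, 2022.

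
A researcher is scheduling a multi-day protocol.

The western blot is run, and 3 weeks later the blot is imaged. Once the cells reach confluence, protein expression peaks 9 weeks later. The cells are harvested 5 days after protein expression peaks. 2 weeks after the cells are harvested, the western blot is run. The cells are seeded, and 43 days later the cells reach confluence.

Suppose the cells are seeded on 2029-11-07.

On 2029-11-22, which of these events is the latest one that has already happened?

The cells are seeded

The cells are seeded: Nov 7, 2029.
The cells reach confluence: Nov 7, 2029 + 43 days = Dec 20, 2029.
Protein expression peaks: Dec 20, 2029 + 9 weeks = Feb 21, 2030.
The cells are harvested: Feb 21, 2030 + 5 days = Feb 26, 2030.
The western blot is run: Feb 26, 2030 + 2 weeks = Mar 12, 2030.
The blot is imaged: Mar 12, 2030 + 3 weeks = Apr 2, 2030.
Nov 22, 2029 falls between when the cells are seeded (Nov 7, 2029) and when the cells reach confluence (Dec 20, 2029).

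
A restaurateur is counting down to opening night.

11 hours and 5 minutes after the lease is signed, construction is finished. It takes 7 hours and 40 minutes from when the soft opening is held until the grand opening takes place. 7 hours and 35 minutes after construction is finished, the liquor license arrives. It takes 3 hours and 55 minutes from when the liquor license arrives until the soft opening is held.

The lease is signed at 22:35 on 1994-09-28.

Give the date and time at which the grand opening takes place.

04:50 on 1994-09-30

The lease is signed: 22:35 Sep 28, 1994.
Construction is finished: 22:35 Sep 28, 1994 + 11h05m = 09:40 Sep 29, 1994.
The liquor license arrives: 09:40 Sep 29, 1994 + 7h35m = 17:15 Sep 29, 1994.
The soft opening is held: 17:15 Sep 29, 1994 + 3h55m = 21:10 Sep 29, 1994.
The grand opening takes place: 21:10 Sep 29, 1994 + 7h40m = 04:50 Sep 30, 1994.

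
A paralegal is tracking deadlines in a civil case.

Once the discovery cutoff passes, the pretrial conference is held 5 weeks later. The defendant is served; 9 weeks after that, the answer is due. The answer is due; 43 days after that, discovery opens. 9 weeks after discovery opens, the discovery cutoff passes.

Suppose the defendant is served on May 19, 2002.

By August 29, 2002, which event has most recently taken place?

The answer is due

The defendant is served: May 19, 2002.
The answer is due: May 19, 2002 + 9 weeks = Jul 21, 2002.
Discovery opens: Jul 21, 2002 + 43 days = Sep 2, 2002.
The discovery cutoff passes: Sep 2, 2002 + 9 weeks = Nov 4, 2002.
The pretrial conference is held: Nov 4, 2002 + 5 weeks = Dec 9, 2002.
Aug 29, 2002 falls between when the answer is due (Jul 21, 2002) and when discovery opens (Sep 2, 2002).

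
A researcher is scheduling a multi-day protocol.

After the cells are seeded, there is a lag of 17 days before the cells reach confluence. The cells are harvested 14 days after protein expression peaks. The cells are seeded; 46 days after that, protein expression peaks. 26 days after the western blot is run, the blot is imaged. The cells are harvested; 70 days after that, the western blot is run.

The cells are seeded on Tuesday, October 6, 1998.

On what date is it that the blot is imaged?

Thursday, March 11, 1999

The cells are seeded: Oct 6, 1998.
Protein expression peaks: Oct 6, 1998 + 46 days = Nov 21, 1998.
The cells are harvested: Nov 21, 1998 + 14 days = Dec 5, 1998.
The western blot is run: Dec 5, 1998 + 70 days = Feb 13, 1999.
The blot is imaged: Feb 13, 1999 + 26 days = Mar 11, 1999.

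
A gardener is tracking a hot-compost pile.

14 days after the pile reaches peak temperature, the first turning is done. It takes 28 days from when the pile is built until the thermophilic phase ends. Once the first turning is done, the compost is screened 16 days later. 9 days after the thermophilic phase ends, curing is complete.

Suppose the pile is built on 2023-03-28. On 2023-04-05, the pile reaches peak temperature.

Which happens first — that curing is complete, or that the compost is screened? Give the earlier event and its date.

The pile is built: Mar 28, 2023.
The thermophilic phase ends: Mar 28, 2023 + 28 days = Apr 25, 2023.
Curing is complete: Apr 25, 2023 + 9 days = May 4, 2023.
The pile reaches peak temperature: Apr 5, 2023.
The first turning is done: Apr 5, 2023 + 14 days = Apr 19, 2023.
The compost is screened: Apr 19, 2023 + 16 days = May 5, 2023.
Comparing: curing is complete on May 4, 2023 vs the compost is screened on May 5, 2023. Earlier: curing is complete.

Curing is complete — 2023-05-04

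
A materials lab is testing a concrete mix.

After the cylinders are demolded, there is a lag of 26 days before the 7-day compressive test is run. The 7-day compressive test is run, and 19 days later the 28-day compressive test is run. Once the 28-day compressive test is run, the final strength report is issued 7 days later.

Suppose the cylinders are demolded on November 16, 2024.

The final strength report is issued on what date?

January 7, 2025

The cylinders are demolded: Nov 16, 2024.
The 7-day compressive test is run: Nov 16, 2024 + 26 days = Dec 12, 2024.
The 28-day compressive test is run: Dec 12, 2024 + 19 days = Dec 31, 2024.
The final strength report is issued: Dec 31, 2024 + 7 days = Jan 7, 2025.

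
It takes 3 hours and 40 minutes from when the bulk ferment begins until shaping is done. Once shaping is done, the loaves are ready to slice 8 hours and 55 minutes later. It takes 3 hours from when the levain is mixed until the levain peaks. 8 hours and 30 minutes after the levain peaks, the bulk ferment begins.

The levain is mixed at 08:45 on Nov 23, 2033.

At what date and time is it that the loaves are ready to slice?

The levain is mixed: 08:45 Nov 23, 2033.
The levain peaks: 08:45 Nov 23, 2033 + 3h = 11:45 Nov 23, 2033.
The bulk ferment begins: 11:45 Nov 23, 2033 + 8h30m = 20:15 Nov 23, 2033.
Shaping is done: 20:15 Nov 23, 2033 + 3h40m = 23:55 Nov 23, 2033.
The loaves are ready to slice: 23:55 Nov 23, 2033 + 8h55m = 08:50 Nov 24, 2033.

08:50 on Nov 24, 2033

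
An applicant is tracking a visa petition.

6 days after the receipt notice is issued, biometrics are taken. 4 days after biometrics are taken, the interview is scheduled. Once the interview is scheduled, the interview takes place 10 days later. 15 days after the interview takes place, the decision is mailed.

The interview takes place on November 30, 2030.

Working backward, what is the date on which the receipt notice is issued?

The interview takes place: Nov 30, 2030.
The interview is scheduled: Nov 30, 2030 − 10 days = Nov 20, 2030.
Biometrics are taken: Nov 20, 2030 − 4 days = Nov 16, 2030.
The receipt notice is issued: Nov 16, 2030 − 6 days = Nov 10, 2030.

November 10, 2030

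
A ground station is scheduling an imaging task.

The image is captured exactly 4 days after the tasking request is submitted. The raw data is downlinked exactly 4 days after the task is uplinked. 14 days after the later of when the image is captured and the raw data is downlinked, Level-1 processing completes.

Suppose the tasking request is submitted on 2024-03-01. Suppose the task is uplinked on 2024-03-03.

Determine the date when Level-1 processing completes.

2024-03-21

The tasking request is submitted: Mar 1, 2024.
The image is captured: Mar 1, 2024 + 4 days = Mar 5, 2024.
The task is uplinked: Mar 3, 2024.
The raw data is downlinked: Mar 3, 2024 + 4 days = Mar 7, 2024.
Both prerequisites met — the image is captured (Mar 5, 2024), the raw data is downlinked (Mar 7, 2024); the later is Mar 7, 2024.
Level-1 processing completes: Mar 7, 2024 + 14 days = Mar 21, 2024.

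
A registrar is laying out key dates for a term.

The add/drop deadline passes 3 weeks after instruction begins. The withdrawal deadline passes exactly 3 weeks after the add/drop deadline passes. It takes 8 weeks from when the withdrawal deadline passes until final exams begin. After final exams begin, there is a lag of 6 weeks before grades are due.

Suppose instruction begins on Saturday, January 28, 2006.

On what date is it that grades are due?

Instruction begins: Jan 28, 2006.
The add/drop deadline passes: Jan 28, 2006 + 3 weeks = Feb 18, 2006.
The withdrawal deadline passes: Feb 18, 2006 + 3 weeks = Mar 11, 2006.
Final exams begin: Mar 11, 2006 + 8 weeks = May 6, 2006.
Grades are due: May 6, 2006 + 6 weeks = Jun 17, 2006.

Saturday, June 17, 2006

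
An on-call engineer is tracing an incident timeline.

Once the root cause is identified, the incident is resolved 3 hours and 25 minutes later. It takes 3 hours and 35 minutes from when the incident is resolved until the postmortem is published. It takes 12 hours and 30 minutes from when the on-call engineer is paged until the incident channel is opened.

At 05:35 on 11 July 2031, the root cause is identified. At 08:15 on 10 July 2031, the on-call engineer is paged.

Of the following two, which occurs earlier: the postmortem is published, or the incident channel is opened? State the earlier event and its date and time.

The root cause is identified: 05:35 Jul 11, 2031.
The incident is resolved: 05:35 Jul 11, 2031 + 3h25m = 09:00 Jul 11, 2031.
The postmortem is published: 09:00 Jul 11, 2031 + 3h35m = 12:35 Jul 11, 2031.
The on-call engineer is paged: 08:15 Jul 10, 2031.
The incident channel is opened: 08:15 Jul 10, 2031 + 12h30m = 20:45 Jul 10, 2031.
Comparing: the postmortem is published at 12:35 Jul 11, 2031 vs the incident channel is opened at 20:45 Jul 10, 2031. Earlier: the incident channel is opened.

The incident channel is opened — 20:45 on 10 July 2031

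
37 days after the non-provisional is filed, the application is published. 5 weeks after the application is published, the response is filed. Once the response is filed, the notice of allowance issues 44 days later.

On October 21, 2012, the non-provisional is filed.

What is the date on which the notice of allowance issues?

The non-provisional is filed: Oct 21, 2012.
The application is published: Oct 21, 2012 + 37 days = Nov 27, 2012.
The response is filed: Nov 27, 2012 + 5 weeks = Jan 1, 2013.
The notice of allowance issues: Jan 1, 2013 + 44 days = Feb 14, 2013.

February 14, 2013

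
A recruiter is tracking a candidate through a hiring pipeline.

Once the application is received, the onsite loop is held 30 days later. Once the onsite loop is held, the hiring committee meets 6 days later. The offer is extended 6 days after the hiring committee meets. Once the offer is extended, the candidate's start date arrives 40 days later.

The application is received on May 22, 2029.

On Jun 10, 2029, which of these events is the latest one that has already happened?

The application is received

The application is received: May 22, 2029.
The onsite loop is held: May 22, 2029 + 30 days = Jun 21, 2029.
The hiring committee meets: Jun 21, 2029 + 6 days = Jun 27, 2029.
The offer is extended: Jun 27, 2029 + 6 days = Jul 3, 2029.
The candidate's start date arrives: Jul 3, 2029 + 40 days = Aug 12, 2029.
Jun 10, 2029 falls between when the application is received (May 22, 2029) and when the onsite loop is held (Jun 21, 2029).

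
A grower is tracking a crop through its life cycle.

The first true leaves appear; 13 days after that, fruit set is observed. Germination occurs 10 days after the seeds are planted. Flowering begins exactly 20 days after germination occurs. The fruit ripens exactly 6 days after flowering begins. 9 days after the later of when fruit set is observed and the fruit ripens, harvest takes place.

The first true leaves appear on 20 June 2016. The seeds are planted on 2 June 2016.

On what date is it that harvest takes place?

17 July 2016

The first true leaves appear: Jun 20, 2016.
Fruit set is observed: Jun 20, 2016 + 13 days = Jul 3, 2016.
The seeds are planted: Jun 2, 2016.
Germination occurs: Jun 2, 2016 + 10 days = Jun 12, 2016.
Flowering begins: Jun 12, 2016 + 20 days = Jul 2, 2016.
The fruit ripens: Jul 2, 2016 + 6 days = Jul 8, 2016.
Both prerequisites met — fruit set is observed (Jul 3, 2016), the fruit ripens (Jul 8, 2016); the later is Jul 8, 2016.
Harvest takes place: Jul 8, 2016 + 9 days = Jul 17, 2016.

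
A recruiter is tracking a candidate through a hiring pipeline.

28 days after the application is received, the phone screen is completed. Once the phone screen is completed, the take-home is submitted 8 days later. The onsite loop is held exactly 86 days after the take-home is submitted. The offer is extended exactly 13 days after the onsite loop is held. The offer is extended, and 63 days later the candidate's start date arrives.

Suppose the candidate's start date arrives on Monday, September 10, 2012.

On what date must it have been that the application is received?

The candidate's start date arrives: Sep 10, 2012.
The offer is extended: Sep 10, 2012 − 63 days = Jul 9, 2012.
The onsite loop is held: Jul 9, 2012 − 13 days = Jun 26, 2012.
The take-home is submitted: Jun 26, 2012 − 86 days = Apr 1, 2012.
The phone screen is completed: Apr 1, 2012 − 8 days = Mar 24, 2012.
The application is received: Mar 24, 2012 − 28 days = Feb 25, 2012.

Saturday, February 25, 2012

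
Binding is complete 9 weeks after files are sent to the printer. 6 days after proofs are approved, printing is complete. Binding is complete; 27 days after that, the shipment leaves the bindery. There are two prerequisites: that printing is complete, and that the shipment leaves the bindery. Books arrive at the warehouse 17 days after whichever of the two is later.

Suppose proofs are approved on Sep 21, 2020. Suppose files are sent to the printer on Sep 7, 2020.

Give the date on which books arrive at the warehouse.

Dec 23, 2020

Proofs are approved: Sep 21, 2020.
Printing is complete: Sep 21, 2020 + 6 days = Sep 27, 2020.
Files are sent to the printer: Sep 7, 2020.
Binding is complete: Sep 7, 2020 + 9 weeks = Nov 9, 2020.
The shipment leaves the bindery: Nov 9, 2020 + 27 days = Dec 6, 2020.
Both prerequisites met — printing is complete (Sep 27, 2020), the shipment leaves the bindery (Dec 6, 2020); the later is Dec 6, 2020.
Books arrive at the warehouse: Dec 6, 2020 + 17 days = Dec 23, 2020.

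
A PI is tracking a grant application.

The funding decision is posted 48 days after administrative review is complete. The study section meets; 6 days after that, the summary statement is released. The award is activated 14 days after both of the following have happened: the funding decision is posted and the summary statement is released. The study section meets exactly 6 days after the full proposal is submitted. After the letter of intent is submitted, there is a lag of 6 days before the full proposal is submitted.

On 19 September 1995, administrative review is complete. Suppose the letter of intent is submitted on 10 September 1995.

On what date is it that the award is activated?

20 November 1995

Administrative review is complete: Sep 19, 1995.
The funding decision is posted: Sep 19, 1995 + 48 days = Nov 6, 1995.
The letter of intent is submitted: Sep 10, 1995.
The full proposal is submitted: Sep 10, 1995 + 6 days = Sep 16, 1995.
The study section meets: Sep 16, 1995 + 6 days = Sep 22, 1995.
The summary statement is released: Sep 22, 1995 + 6 days = Sep 28, 1995.
Both prerequisites met — the funding decision is posted (Nov 6, 1995), the summary statement is released (Sep 28, 1995); the later is Nov 6, 1995.
The award is activated: Nov 6, 1995 + 14 days = Nov 20, 1995.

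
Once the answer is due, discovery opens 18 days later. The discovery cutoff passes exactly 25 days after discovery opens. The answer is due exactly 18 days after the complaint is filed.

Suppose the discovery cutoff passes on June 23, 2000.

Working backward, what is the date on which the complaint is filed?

The discovery cutoff passes: Jun 23, 2000.
Discovery opens: Jun 23, 2000 − 25 days = May 29, 2000.
The answer is due: May 29, 2000 − 18 days = May 11, 2000.
The complaint is filed: May 11, 2000 − 18 days = Apr 23, 2000.

April 23, 2000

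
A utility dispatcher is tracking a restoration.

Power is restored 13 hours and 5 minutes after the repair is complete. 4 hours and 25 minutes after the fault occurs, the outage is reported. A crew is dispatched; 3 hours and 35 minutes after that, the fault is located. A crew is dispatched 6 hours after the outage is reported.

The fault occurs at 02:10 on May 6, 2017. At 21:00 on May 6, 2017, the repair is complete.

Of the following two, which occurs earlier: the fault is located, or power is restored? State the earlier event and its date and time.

The fault occurs: 02:10 May 6, 2017.
The outage is reported: 02:10 May 6, 2017 + 4h25m = 06:35 May 6, 2017.
A crew is dispatched: 06:35 May 6, 2017 + 6h = 12:35 May 6, 2017.
The fault is located: 12:35 May 6, 2017 + 3h35m = 16:10 May 6, 2017.
The repair is complete: 21:00 May 6, 2017.
Power is restored: 21:00 May 6, 2017 + 13h05m = 10:05 May 7, 2017.
Comparing: the fault is located at 16:10 May 6, 2017 vs power is restored at 10:05 May 7, 2017. Earlier: the fault is located.

The fault is located — 16:10 on May 6, 2017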